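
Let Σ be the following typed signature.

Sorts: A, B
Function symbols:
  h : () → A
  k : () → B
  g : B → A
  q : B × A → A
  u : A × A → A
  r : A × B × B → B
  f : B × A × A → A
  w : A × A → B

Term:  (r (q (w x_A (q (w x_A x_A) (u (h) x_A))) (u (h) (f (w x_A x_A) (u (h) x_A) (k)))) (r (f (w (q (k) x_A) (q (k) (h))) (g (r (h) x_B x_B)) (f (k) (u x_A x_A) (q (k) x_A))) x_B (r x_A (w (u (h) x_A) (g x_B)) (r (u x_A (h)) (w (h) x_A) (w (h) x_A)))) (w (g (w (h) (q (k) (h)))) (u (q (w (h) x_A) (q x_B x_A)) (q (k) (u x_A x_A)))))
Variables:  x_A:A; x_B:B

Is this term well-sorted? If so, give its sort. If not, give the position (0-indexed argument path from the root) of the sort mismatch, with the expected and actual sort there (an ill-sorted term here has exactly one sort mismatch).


ill-sorted at position [0, 1, 1, 2]: expected A, got B

      x_A : A
          x_A : A
          x_A : A
        (w x_A x_A) : B
          (h) : A
          x_A : A
        (u (h) x_A) : A
      (q (w x_A x_A) (u (h) x_A)) : A
    (w x_A (q (w x_A x_A) (u (h) x_A))) : B
      (h) : A
          x_A : A
          x_A : A
        (w x_A x_A) : B
          (h) : A
          x_A : A
        (u (h) x_A) : A
        (k) : B
      (f (w x_A x_A) (u (h) x_A) (k)) : ✗ arg 2 at [0, 1, 1, 2] has sort B, expected A
          (k) : B
          x_A : A
        (q (k) x_A) : A
          (k) : B
          (h) : A
        (q (k) (h)) : A
      (w (q (k) x_A) (q (k) (h))) : B
          (h) : A
          x_B : B
          x_B : B
        (r (h) x_B x_B) : B
      (g (r (h) x_B x_B)) : A
        (k) : B
          x_A : A
          x_A : A
        (u x_A x_A) : A
          (k) : B
          x_A : A
        (q (k) x_A) : A
      (f (k) (u x_A x_A) (q (k) x_A)) : A
    (f (w (q (k) x_A) (q (k) (h))) (g (r (h) x_B x_B)) (f (k) (u x_A x_A) (q (k) x_A))) : A
    x_B : B
      x_A : A
          (h) : A
          x_A : A
        (u (h) x_A) : A
          x_B : B
        (g x_B) : A
      (w (u (h) x_A) (g x_B)) : B
          x_A : A
          (h) : A
        (u x_A (h)) : A
          (h) : A
          x_A : A
        (w (h) x_A) : B
          (h) : A
          x_A : A
        (w (h) x_A) : B
      (r (u x_A (h)) (w (h) x_A) (w (h) x_A)) : B
    (r x_A (w (u (h) x_A) (g x_B)) (r (u x_A (h)) (w (h) x_A) (w (h) x_A))) : B
  (r (f (w (q (k) x_A) (q (k) (h))) (g (r (h) x_B x_B)) (f (k) (u x_A x_A) (q (k) x_A))) x_B (r x_A (w (u (h) x_A) (g x_B)) (r (u x_A (h)) (w (h) x_A) (w (h) x_A)))) : B
        (h) : A
          (k) : B
          (h) : A
        (q (k) (h)) : A
      (w (h) (q (k) (h))) : B
    (g (w (h) (q (k) (h)))) : A
          (h) : A
          x_A : A
        (w (h) x_A) : B
          x_B : B
          x_A : A
        (q x_B x_A) : A
      (q (w (h) x_A) (q x_B x_A)) : A
        (k) : B
          x_A : A
          x_A : A
        (u x_A x_A) : A
      (q (k) (u x_A x_A)) : A
    (u (q (w (h) x_A) (q x_B x_A)) (q (k) (u x_A x_A))) : A
  (w (g (w (h) (q (k) (h)))) (u (q (w (h) x_A) (q x_B x_A)) (q (k) (u x_A x_A)))) : B


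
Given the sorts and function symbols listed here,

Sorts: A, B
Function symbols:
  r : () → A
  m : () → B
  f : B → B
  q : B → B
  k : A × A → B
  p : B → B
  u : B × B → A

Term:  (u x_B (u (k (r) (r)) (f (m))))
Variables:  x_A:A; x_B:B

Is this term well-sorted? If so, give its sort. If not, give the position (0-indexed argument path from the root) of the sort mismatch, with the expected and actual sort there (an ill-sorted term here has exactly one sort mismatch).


  x_B : B
      (r) : A
      (r) : A
    (k (r) (r)) : B
      (m) : B
    (f (m)) : B
  (u (k (r) (r)) (f (m))) : A
(u x_B (u (k (r) (r)) (f (m)))) : ✗ arg 1 at [1] has sort A, expected B

ill-sorted at position [1]: expected B, got A


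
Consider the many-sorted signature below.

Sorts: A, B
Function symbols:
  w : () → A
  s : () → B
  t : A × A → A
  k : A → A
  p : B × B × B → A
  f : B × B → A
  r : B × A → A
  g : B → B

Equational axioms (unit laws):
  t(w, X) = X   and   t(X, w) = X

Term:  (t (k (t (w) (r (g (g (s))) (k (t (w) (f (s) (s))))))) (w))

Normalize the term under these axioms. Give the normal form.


1. (t (k (t (w) (r (g (g (s))) (k (t (w) (f (s) (s))))))) (w))  →  (k (t (w) (r (g (g (s))) (k (t (w) (f (s) (s)))))))
2. (k (t (w) (r (g (g (s))) (k (t (w) (f (s) (s)))))))  →  (k (r (g (g (s))) (k (t (w) (f (s) (s))))))
3. (k (r (g (g (s))) (k (t (w) (f (s) (s))))))  →  (k (r (g (g (s))) (k (f (s) (s)))))

normal form = (k (r (g (g (s))) (k (f (s) (s)))))


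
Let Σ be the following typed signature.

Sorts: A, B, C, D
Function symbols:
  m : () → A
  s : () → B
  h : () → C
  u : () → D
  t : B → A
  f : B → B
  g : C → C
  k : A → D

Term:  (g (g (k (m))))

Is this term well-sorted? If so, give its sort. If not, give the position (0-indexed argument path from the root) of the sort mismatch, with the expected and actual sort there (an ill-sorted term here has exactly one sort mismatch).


      (m) : A
    (k (m)) : D
  (g (k (m))) : ✗ arg 0 at [0, 0] has sort D, expected C

ill-sorted at position [0, 0]: expected C, got D


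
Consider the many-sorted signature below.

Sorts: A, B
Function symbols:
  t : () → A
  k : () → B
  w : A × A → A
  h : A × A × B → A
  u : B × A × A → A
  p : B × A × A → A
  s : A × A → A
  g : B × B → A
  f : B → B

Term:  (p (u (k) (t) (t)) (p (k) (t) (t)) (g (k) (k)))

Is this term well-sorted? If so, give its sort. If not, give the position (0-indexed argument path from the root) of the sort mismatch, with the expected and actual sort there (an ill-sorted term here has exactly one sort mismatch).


    (k) : B
    (t) : A
    (t) : A
  (u (k) (t) (t)) : A
    (k) : B
    (t) : A
    (t) : A
  (p (k) (t) (t)) : A
    (k) : B
    (k) : B
  (g (k) (k)) : A
(p (u (k) (t) (t)) (p (k) (t) (t)) (g (k) (k))) : ✗ arg 0 at [0] has sort A, expected B

ill-sorted at position [0]: expected B, got A


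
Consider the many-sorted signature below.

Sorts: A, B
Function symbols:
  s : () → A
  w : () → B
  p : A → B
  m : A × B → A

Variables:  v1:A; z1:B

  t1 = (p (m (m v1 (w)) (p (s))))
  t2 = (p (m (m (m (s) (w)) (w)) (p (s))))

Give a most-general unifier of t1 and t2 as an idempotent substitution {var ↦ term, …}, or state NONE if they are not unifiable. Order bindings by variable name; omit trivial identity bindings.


{v1 ↦ (m (s) (w))}


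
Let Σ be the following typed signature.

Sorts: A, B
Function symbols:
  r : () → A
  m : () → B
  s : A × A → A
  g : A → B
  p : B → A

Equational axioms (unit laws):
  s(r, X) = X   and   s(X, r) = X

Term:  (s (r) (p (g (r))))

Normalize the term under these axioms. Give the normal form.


normal form = (p (g (r)))

1. (s (r) (p (g (r))))  →  (p (g (r)))


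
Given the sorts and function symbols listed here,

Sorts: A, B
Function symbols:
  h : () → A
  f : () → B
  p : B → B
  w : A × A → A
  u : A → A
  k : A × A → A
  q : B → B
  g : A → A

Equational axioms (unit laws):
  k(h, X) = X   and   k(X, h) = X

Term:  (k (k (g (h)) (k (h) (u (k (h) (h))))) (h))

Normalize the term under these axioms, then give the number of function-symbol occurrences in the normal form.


size = 5

1. (k (k (g (h)) (k (h) (u (k (h) (h))))) (h))  →  (k (g (h)) (k (h) (u (k (h) (h)))))
2. (k (g (h)) (k (h) (u (k (h) (h)))))  →  (k (g (h)) (u (k (h) (h))))
3. (k (g (h)) (u (k (h) (h))))  →  (k (g (h)) (u (h)))
normal form: (k (g (h)) (u (h)))


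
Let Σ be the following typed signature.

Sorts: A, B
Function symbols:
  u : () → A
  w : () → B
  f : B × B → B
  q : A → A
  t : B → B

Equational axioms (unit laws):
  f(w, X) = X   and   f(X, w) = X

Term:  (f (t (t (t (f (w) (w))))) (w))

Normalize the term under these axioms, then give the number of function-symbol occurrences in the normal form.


size = 4

1. (f (t (t (t (f (w) (w))))) (w))  →  (t (t (t (f (w) (w)))))
2. (t (t (t (f (w) (w)))))  →  (t (t (t (w))))
normal form: (t (t (t (w))))


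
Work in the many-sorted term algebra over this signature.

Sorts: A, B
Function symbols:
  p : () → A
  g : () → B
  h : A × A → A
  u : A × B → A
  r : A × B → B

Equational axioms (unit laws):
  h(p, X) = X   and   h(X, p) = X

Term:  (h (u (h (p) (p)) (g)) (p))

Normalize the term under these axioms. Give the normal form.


1. (h (u (h (p) (p)) (g)) (p))  →  (u (h (p) (p)) (g))
2. (u (h (p) (p)) (g))  →  (u (p) (g))

normal form = (u (p) (g))


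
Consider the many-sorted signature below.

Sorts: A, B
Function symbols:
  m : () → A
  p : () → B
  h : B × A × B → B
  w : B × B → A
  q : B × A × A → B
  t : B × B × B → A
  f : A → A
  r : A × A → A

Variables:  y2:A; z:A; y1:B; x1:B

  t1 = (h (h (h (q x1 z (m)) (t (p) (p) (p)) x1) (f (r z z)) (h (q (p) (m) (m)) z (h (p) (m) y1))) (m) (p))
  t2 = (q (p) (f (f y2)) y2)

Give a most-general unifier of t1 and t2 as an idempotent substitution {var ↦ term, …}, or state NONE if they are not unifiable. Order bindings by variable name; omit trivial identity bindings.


head clash or occurs-check failure — not unifiable

NONE (not unifiable)


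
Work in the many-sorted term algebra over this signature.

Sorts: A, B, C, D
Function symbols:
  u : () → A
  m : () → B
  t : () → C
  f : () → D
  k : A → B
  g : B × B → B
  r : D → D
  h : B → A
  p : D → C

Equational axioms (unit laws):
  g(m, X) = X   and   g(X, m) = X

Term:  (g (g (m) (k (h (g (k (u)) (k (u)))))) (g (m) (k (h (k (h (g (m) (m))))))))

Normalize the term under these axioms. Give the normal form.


normal form = (g (k (h (g (k (u)) (k (u))))) (k (h (k (h (m))))))

1. (g (g (m) (k (h (g (k (u)) (k (u)))))) (g (m) (k (h (k (h (g (m) (m))))))))  →  (g (k (h (g (k (u)) (k (u))))) (g (m) (k (h (k (h (g (m) (m))))))))
2. (g (k (h (g (k (u)) (k (u))))) (g (m) (k (h (k (h (g (m) (m))))))))  →  (g (k (h (g (k (u)) (k (u))))) (k (h (k (h (g (m) (m)))))))
3. (g (k (h (g (k (u)) (k (u))))) (k (h (k (h (g (m) (m)))))))  →  (g (k (h (g (k (u)) (k (u))))) (k (h (k (h (m))))))


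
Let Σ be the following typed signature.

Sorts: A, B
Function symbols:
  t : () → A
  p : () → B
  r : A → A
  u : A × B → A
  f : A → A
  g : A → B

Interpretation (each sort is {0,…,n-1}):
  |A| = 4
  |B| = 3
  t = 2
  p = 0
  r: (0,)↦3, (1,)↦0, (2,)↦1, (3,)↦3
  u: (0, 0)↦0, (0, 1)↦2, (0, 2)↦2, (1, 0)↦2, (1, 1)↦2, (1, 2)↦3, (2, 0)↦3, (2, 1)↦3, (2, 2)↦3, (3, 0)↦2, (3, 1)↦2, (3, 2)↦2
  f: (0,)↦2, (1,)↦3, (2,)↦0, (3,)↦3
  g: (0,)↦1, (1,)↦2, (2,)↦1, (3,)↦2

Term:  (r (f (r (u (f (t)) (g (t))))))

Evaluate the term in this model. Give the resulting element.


value = 3

  t = 2
  (f (t)) = f(2,) = 0
  t = 2
  (g (t)) = g(2,) = 1
  (u (f (t)) (g (t))) = u(0, 1) = 2
  (r (u (f (t)) (g (t)))) = r(2,) = 1
  (f (r (u (f (t)) (g (t))))) = f(1,) = 3
  (r (f (r (u (f (t)) (g (t)))))) = r(3,) = 3


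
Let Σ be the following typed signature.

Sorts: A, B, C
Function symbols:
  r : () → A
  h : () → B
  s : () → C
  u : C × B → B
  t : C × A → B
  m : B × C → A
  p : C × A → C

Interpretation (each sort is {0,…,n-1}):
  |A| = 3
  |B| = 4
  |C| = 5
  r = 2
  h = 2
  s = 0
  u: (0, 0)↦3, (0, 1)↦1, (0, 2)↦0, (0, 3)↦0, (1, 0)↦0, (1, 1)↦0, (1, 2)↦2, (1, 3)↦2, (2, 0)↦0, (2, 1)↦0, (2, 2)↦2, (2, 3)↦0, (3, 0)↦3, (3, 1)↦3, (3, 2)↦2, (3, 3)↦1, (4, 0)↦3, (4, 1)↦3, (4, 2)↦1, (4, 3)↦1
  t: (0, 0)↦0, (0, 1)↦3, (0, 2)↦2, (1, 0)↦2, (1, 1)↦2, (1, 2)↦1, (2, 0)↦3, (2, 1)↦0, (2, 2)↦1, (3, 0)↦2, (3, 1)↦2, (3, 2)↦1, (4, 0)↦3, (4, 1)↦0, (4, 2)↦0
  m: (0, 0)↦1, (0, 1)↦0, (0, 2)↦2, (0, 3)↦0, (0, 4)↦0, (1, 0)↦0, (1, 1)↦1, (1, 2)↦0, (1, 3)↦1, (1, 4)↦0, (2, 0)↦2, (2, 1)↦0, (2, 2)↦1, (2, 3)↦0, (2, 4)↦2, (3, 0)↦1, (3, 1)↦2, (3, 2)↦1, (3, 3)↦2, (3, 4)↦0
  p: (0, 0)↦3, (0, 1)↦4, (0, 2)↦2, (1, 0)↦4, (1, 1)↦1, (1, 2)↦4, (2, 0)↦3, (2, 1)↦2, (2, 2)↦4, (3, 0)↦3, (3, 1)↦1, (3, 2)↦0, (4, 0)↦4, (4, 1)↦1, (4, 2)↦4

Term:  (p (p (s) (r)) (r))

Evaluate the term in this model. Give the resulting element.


value = 4

  s = 0
  r = 2
  (p (s) (r)) = p(0, 2) = 2
  r = 2
  (p (p (s) (r)) (r)) = p(2, 2) = 4


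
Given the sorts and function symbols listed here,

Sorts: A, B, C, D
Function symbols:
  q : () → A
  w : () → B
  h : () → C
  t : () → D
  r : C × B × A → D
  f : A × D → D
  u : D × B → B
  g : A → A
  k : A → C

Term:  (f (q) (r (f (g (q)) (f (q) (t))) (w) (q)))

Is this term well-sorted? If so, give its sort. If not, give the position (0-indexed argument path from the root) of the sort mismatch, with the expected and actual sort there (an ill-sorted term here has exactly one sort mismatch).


  (q) : A
        (q) : A
      (g (q)) : A
        (q) : A
        (t) : D
      (f (q) (t)) : D
    (f (g (q)) (f (q) (t))) : D
    (w) : B
    (q) : A
  (r (f (g (q)) (f (q) (t))) (w) (q)) : ✗ arg 0 at [1, 0] has sort D, expected C

ill-sorted at position [1, 0]: expected C, got D


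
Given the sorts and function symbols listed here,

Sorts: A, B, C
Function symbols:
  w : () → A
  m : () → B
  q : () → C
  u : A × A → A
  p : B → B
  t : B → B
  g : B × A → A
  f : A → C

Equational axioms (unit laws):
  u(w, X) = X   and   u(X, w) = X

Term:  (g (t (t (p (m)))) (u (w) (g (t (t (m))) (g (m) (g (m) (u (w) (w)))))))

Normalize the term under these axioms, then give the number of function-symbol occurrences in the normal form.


size = 14

1. (g (t (t (p (m)))) (u (w) (g (t (t (m))) (g (m) (g (m) (u (w) (w)))))))  →  (g (t (t (p (m)))) (g (t (t (m))) (g (m) (g (m) (u (w) (w))))))
2. (g (t (t (p (m)))) (g (t (t (m))) (g (m) (g (m) (u (w) (w))))))  →  (g (t (t (p (m)))) (g (t (t (m))) (g (m) (g (m) (w)))))
normal form: (g (t (t (p (m)))) (g (t (t (m))) (g (m) (g (m) (w)))))


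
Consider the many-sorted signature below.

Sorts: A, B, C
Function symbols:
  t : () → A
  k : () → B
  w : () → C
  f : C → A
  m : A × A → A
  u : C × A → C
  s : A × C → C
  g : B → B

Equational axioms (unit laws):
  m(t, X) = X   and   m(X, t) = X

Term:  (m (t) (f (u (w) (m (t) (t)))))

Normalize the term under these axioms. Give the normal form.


1. (m (t) (f (u (w) (m (t) (t)))))  →  (f (u (w) (m (t) (t))))
2. (f (u (w) (m (t) (t))))  →  (f (u (w) (t)))

normal form = (f (u (w) (t)))


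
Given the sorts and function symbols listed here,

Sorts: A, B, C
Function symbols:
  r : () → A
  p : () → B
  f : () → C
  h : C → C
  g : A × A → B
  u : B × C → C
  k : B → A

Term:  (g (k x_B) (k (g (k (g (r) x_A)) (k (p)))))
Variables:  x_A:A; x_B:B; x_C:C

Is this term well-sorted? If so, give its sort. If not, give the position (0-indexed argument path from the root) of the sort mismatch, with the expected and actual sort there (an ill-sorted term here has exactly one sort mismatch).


    x_B : B
  (k x_B) : A
          (r) : A
          x_A : A
        (g (r) x_A) : B
      (k (g (r) x_A)) : A
        (p) : B
      (k (p)) : A
    (g (k (g (r) x_A)) (k (p))) : B
  (k (g (k (g (r) x_A)) (k (p)))) : A
(g (k x_B) (k (g (k (g (r) x_A)) (k (p))))) : B

well-sorted; sort = B


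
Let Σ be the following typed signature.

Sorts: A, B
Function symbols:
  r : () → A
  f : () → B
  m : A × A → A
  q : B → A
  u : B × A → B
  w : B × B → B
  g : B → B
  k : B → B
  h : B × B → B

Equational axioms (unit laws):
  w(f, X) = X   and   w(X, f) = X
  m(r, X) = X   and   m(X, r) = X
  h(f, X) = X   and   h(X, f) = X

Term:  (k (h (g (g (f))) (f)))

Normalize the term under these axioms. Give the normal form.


1. (k (h (g (g (f))) (f)))  →  (k (g (g (f))))

normal form = (k (g (g (f))))


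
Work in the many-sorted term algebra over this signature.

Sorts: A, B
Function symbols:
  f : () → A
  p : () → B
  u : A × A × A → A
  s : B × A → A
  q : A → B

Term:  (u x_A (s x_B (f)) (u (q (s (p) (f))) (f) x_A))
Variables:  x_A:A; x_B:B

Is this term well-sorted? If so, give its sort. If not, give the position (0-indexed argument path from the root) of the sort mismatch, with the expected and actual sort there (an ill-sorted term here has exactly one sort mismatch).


  x_A : A
    x_B : B
    (f) : A
  (s x_B (f)) : A
        (p) : B
        (f) : A
      (s (p) (f)) : A
    (q (s (p) (f))) : B
    (f) : A
    x_A : A
  (u (q (s (p) (f))) (f) x_A) : ✗ arg 0 at [2, 0] has sort B, expected A

ill-sorted at position [2, 0]: expected A, got B


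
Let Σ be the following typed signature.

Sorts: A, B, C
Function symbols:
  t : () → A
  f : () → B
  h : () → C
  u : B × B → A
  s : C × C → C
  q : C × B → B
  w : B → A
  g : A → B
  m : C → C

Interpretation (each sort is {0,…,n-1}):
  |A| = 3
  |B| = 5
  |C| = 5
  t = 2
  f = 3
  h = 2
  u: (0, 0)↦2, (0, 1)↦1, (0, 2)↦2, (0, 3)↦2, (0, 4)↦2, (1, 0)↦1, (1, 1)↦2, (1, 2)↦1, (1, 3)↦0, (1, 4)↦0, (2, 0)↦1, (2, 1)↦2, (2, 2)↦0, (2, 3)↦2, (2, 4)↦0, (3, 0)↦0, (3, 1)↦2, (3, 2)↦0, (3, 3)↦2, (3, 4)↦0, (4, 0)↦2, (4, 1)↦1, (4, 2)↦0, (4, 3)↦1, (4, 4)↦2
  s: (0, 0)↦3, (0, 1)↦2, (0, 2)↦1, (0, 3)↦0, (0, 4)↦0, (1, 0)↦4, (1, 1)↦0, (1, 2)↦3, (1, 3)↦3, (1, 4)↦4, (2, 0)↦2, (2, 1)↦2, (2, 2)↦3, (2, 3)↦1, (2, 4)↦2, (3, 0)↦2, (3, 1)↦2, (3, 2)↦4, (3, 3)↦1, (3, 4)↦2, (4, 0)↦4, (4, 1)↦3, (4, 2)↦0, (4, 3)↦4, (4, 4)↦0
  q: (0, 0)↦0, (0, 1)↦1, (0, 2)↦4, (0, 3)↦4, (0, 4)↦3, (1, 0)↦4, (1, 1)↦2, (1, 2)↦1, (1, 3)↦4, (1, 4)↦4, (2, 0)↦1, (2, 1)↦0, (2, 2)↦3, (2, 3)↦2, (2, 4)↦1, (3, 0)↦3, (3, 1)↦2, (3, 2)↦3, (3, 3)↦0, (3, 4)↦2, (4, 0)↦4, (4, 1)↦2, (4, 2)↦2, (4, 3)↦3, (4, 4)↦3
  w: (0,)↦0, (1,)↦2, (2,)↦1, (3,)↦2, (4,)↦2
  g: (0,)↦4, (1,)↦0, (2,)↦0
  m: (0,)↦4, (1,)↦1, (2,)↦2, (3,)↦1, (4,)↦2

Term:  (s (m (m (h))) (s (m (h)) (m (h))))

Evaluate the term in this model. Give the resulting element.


value = 1

  h = 2
  (m (h)) = m(2,) = 2
  (m (m (h))) = m(2,) = 2
  h = 2
  (m (h)) = m(2,) = 2
  h = 2
  (m (h)) = m(2,) = 2
  (s (m (h)) (m (h))) = s(2, 2) = 3
  (s (m (m (h))) (s (m (h)) (m (h)))) = s(2, 3) = 1


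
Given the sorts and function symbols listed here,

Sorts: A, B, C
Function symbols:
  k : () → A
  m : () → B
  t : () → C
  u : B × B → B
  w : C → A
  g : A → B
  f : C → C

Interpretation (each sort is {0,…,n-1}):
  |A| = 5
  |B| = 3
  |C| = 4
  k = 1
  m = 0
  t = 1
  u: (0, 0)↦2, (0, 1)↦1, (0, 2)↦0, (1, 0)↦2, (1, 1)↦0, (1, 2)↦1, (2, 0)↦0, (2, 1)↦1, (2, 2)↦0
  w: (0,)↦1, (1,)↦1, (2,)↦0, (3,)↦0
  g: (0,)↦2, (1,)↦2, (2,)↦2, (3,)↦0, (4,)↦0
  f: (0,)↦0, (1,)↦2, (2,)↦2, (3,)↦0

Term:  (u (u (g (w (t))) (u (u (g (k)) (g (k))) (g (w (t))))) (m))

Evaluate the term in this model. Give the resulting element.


  t = 1
  (w (t)) = w(1,) = 1
  (g (w (t))) = g(1,) = 2
  k = 1
  (g (k)) = g(1,) = 2
  k = 1
  (g (k)) = g(1,) = 2
  (u (g (k)) (g (k))) = u(2, 2) = 0
  t = 1
  (w (t)) = w(1,) = 1
  (g (w (t))) = g(1,) = 2
  (u (u (g (k)) (g (k))) (g (w (t)))) = u(0, 2) = 0
  (u (g (w (t))) (u (u (g (k)) (g (k))) (g (w (t))))) = u(2, 0) = 0
  m = 0
  (u (u (g (w (t))) (u (u (g (k)) (g (k))) (g (w (t))))) (m)) = u(0, 0) = 2

value = 2


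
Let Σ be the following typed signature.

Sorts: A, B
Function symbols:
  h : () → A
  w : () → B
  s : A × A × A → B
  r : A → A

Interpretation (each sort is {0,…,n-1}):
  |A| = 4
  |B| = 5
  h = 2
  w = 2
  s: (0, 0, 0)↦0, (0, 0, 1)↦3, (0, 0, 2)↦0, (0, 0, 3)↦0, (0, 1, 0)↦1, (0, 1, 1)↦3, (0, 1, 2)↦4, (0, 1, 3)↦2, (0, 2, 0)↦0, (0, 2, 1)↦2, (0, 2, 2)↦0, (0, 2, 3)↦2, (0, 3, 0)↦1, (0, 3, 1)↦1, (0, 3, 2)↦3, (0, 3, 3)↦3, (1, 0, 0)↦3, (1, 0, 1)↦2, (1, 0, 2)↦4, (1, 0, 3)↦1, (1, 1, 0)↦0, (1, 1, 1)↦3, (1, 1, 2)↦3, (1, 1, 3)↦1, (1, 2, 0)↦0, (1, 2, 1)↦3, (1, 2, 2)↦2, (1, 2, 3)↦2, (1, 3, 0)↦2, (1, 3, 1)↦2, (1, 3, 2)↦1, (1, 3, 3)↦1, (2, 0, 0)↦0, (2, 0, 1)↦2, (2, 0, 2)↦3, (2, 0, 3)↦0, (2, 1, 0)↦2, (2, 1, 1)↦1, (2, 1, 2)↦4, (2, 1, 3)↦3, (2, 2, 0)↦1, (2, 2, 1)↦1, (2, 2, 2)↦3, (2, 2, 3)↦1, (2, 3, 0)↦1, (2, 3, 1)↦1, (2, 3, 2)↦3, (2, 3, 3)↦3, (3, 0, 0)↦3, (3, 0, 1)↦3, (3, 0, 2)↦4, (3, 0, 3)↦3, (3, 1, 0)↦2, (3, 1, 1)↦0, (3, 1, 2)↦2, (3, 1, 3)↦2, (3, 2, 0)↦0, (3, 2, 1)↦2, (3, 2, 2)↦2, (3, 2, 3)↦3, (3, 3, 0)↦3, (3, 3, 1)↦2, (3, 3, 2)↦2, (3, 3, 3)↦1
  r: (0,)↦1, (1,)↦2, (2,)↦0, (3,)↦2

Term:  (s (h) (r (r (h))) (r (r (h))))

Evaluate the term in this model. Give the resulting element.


value = 1

  h = 2
  h = 2
  (r (h)) = r(2,) = 0
  (r (r (h))) = r(0,) = 1
  h = 2
  (r (h)) = r(2,) = 0
  (r (r (h))) = r(0,) = 1
  (s (h) (r (r (h))) (r (r (h)))) = s(2, 1, 1) = 1


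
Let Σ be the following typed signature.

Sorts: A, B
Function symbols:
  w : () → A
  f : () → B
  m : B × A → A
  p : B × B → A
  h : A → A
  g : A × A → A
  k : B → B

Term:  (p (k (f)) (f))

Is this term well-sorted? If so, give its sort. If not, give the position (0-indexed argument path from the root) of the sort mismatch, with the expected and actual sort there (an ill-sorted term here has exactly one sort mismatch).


    (f) : B
  (k (f)) : B
  (f) : B
(p (k (f)) (f)) : A

well-sorted; sort = A


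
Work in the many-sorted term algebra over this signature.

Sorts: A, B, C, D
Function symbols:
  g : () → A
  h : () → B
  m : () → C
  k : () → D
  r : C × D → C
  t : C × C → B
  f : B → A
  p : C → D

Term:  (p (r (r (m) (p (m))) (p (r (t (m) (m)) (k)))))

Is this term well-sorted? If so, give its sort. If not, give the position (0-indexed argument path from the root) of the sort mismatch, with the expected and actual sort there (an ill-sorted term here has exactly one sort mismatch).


ill-sorted at position [0, 1, 0, 0]: expected C, got B

      (m) : C
        (m) : C
      (p (m)) : D
    (r (m) (p (m))) : C
          (m) : C
          (m) : C
        (t (m) (m)) : B
        (k) : D
      (r (t (m) (m)) (k)) : ✗ arg 0 at [0, 1, 0, 0] has sort B, expected C


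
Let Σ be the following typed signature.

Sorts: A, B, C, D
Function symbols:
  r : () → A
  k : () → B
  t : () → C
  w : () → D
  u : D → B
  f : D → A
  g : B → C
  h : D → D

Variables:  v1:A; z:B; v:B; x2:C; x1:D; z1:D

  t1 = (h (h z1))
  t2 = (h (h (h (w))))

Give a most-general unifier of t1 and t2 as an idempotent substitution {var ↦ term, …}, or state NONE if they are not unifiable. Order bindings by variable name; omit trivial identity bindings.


{z1 ↦ (h (w))}


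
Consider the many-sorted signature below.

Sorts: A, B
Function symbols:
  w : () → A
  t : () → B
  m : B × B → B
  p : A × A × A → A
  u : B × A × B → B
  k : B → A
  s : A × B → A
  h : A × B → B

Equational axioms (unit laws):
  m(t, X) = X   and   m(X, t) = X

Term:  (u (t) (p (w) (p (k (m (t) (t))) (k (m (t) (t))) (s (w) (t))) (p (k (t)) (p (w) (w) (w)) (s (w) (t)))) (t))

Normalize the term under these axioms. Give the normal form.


1. (u (t) (p (w) (p (k (m (t) (t))) (k (m (t) (t))) (s (w) (t))) (p (k (t)) (p (w) (w) (w)) (s (w) (t)))) (t))  →  (u (t) (p (w) (p (k (t)) (k (m (t) (t))) (s (w) (t))) (p (k (t)) (p (w) (w) (w)) (s (w) (t)))) (t))
2. (u (t) (p (w) (p (k (t)) (k (m (t) (t))) (s (w) (t))) (p (k (t)) (p (w) (w) (w)) (s (w) (t)))) (t))  →  (u (t) (p (w) (p (k (t)) (k (t)) (s (w) (t))) (p (k (t)) (p (w) (w) (w)) (s (w) (t)))) (t))

normal form = (u (t) (p (w) (p (k (t)) (k (t)) (s (w) (t))) (p (k (t)) (p (w) (w) (w)) (s (w) (t)))) (t))


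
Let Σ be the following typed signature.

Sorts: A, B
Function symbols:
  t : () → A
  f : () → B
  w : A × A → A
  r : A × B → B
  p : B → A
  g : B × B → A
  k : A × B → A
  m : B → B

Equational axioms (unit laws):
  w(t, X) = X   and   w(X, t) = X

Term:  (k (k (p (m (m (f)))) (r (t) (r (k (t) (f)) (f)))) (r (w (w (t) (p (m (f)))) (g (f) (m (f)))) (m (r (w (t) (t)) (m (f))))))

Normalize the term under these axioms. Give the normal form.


normal form = (k (k (p (m (m (f)))) (r (t) (r (k (t) (f)) (f)))) (r (w (p (m (f))) (g (f) (m (f)))) (m (r (t) (m (f))))))

1. (k (k (p (m (m (f)))) (r (t) (r (k (t) (f)) (f)))) (r (w (w (t) (p (m (f)))) (g (f) (m (f)))) (m (r (w (t) (t)) (m (f))))))  →  (k (k (p (m (m (f)))) (r (t) (r (k (t) (f)) (f)))) (r (w (p (m (f))) (g (f) (m (f)))) (m (r (w (t) (t)) (m (f))))))
2. (k (k (p (m (m (f)))) (r (t) (r (k (t) (f)) (f)))) (r (w (p (m (f))) (g (f) (m (f)))) (m (r (w (t) (t)) (m (f))))))  →  (k (k (p (m (m (f)))) (r (t) (r (k (t) (f)) (f)))) (r (w (p (m (f))) (g (f) (m (f)))) (m (r (t) (m (f))))))


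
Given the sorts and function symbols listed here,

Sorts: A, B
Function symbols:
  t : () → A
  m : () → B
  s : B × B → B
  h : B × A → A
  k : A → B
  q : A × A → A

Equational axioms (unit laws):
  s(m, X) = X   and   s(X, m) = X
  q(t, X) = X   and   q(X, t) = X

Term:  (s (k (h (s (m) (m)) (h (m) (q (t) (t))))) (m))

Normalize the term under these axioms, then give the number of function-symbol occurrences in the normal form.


size = 6

1. (s (k (h (s (m) (m)) (h (m) (q (t) (t))))) (m))  →  (k (h (s (m) (m)) (h (m) (q (t) (t)))))
2. (k (h (s (m) (m)) (h (m) (q (t) (t)))))  →  (k (h (m) (h (m) (q (t) (t)))))
3. (k (h (m) (h (m) (q (t) (t)))))  →  (k (h (m) (h (m) (t))))
normal form: (k (h (m) (h (m) (t))))


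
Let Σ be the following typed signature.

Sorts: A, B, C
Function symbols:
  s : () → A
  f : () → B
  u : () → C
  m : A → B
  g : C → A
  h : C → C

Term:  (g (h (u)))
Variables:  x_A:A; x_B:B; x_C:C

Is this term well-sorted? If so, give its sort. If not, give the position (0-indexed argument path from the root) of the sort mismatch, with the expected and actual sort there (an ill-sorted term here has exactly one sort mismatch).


well-sorted; sort = A

    (u) : C
  (h (u)) : C
(g (h (u))) : A


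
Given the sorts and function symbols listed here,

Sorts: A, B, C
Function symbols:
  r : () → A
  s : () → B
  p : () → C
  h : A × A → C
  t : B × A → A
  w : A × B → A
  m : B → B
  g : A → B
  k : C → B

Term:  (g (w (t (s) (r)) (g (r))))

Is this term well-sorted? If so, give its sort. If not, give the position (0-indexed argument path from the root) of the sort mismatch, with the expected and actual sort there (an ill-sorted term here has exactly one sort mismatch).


      (s) : B
      (r) : A
    (t (s) (r)) : A
      (r) : A
    (g (r)) : B
  (w (t (s) (r)) (g (r))) : A
(g (w (t (s) (r)) (g (r)))) : B

well-sorted; sort = B


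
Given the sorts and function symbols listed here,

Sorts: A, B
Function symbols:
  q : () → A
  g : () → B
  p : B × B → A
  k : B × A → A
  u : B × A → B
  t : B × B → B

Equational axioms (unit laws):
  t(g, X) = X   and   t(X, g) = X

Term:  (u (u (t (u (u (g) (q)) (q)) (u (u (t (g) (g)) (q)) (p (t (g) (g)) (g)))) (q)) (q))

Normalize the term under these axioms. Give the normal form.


1. (u (u (t (u (u (g) (q)) (q)) (u (u (t (g) (g)) (q)) (p (t (g) (g)) (g)))) (q)) (q))  →  (u (u (t (u (u (g) (q)) (q)) (u (u (g) (q)) (p (t (g) (g)) (g)))) (q)) (q))
2. (u (u (t (u (u (g) (q)) (q)) (u (u (g) (q)) (p (t (g) (g)) (g)))) (q)) (q))  →  (u (u (t (u (u (g) (q)) (q)) (u (u (g) (q)) (p (g) (g)))) (q)) (q))

normal form = (u (u (t (u (u (g) (q)) (q)) (u (u (g) (q)) (p (g) (g)))) (q)) (q))


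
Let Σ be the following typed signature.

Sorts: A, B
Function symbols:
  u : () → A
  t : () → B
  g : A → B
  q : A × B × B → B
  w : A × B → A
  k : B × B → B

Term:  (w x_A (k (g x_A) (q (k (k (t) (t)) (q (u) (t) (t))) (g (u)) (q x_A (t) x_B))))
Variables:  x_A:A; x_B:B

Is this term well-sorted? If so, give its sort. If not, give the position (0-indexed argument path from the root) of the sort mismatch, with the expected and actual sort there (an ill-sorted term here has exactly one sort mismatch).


ill-sorted at position [1, 1, 0]: expected A, got B

  x_A : A
      x_A : A
    (g x_A) : B
          (t) : B
          (t) : B
        (k (t) (t)) : B
          (u) : A
          (t) : B
          (t) : B
        (q (u) (t) (t)) : B
      (k (k (t) (t)) (q (u) (t) (t))) : B
        (u) : A
      (g (u)) : B
        x_A : A
        (t) : B
        x_B : B
      (q x_A (t) x_B) : B
    (q (k (k (t) (t)) (q (u) (t) (t))) (g (u)) (q x_A (t) x_B)) : ✗ arg 0 at [1, 1, 0] has sort B, expected A


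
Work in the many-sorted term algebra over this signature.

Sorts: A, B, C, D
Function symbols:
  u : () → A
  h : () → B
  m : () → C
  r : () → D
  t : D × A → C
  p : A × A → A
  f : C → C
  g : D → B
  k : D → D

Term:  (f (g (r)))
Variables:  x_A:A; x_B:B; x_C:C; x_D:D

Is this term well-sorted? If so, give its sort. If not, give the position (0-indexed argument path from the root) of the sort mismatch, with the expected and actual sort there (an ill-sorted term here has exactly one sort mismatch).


ill-sorted at position [0]: expected C, got B

    (r) : D
  (g (r)) : B
(f (g (r))) : ✗ arg 0 at [0] has sort B, expected C


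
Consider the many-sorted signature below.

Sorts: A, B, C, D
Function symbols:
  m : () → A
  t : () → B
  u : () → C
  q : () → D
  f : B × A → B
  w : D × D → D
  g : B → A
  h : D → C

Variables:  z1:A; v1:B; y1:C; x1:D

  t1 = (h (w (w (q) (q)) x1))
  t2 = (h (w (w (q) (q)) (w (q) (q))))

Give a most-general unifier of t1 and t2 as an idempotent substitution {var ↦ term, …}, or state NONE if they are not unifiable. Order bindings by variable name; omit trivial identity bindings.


{x1 ↦ (w (q) (q))}


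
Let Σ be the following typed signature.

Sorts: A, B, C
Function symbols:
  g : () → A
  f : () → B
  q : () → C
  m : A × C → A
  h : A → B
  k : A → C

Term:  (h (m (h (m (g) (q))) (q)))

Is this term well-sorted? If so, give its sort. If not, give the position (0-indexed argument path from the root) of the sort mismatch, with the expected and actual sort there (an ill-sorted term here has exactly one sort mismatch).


        (g) : A
        (q) : C
      (m (g) (q)) : A
    (h (m (g) (q))) : B
    (q) : C
  (m (h (m (g) (q))) (q)) : ✗ arg 0 at [0, 0] has sort B, expected A

ill-sorted at position [0, 0]: expected A, got B


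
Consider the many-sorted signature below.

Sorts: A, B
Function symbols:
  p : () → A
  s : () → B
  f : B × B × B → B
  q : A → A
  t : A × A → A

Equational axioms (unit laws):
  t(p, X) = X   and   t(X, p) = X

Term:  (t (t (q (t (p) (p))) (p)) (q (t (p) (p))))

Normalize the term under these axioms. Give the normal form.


1. (t (t (q (t (p) (p))) (p)) (q (t (p) (p))))  →  (t (q (t (p) (p))) (q (t (p) (p))))
2. (t (q (t (p) (p))) (q (t (p) (p))))  →  (t (q (p)) (q (t (p) (p))))
3. (t (q (p)) (q (t (p) (p))))  →  (t (q (p)) (q (p)))

normal form = (t (q (p)) (q (p)))


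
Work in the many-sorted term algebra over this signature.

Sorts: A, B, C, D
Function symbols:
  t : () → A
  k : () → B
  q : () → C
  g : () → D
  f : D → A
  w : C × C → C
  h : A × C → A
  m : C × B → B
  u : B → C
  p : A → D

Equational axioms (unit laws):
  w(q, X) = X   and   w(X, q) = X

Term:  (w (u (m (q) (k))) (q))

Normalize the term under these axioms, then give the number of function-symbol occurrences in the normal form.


size = 4

1. (w (u (m (q) (k))) (q))  →  (u (m (q) (k)))
normal form: (u (m (q) (k)))


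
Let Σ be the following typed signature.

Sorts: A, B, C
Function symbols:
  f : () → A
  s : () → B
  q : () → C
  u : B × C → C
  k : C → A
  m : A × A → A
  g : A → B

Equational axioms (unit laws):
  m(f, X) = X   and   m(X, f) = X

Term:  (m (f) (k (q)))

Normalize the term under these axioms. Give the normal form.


normal form = (k (q))

1. (m (f) (k (q)))  →  (k (q))


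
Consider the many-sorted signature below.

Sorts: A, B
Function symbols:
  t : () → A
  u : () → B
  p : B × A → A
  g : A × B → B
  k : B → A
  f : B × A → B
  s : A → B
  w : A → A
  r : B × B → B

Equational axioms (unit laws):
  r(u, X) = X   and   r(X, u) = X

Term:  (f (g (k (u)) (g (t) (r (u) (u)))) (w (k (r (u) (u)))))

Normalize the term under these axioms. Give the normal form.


normal form = (f (g (k (u)) (g (t) (u))) (w (k (u))))

1. (f (g (k (u)) (g (t) (r (u) (u)))) (w (k (r (u) (u)))))  →  (f (g (k (u)) (g (t) (u))) (w (k (r (u) (u)))))
2. (f (g (k (u)) (g (t) (u))) (w (k (r (u) (u)))))  →  (f (g (k (u)) (g (t) (u))) (w (k (u))))


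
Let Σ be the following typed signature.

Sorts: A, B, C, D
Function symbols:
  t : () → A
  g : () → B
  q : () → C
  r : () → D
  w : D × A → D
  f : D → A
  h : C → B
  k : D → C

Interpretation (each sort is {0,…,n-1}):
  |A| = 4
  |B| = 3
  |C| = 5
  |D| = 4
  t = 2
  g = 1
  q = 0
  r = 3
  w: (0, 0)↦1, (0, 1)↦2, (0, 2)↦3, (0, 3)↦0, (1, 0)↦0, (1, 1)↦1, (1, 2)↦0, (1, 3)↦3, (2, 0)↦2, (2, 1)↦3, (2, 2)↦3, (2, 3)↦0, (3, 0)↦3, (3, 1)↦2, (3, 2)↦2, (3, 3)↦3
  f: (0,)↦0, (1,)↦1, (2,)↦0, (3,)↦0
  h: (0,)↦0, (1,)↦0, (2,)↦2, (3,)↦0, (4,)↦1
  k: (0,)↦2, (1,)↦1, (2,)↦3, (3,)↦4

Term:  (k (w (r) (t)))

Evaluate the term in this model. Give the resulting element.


value = 3

  r = 3
  t = 2
  (w (r) (t)) = w(3, 2) = 2
  (k (w (r) (t))) = k(2,) = 3


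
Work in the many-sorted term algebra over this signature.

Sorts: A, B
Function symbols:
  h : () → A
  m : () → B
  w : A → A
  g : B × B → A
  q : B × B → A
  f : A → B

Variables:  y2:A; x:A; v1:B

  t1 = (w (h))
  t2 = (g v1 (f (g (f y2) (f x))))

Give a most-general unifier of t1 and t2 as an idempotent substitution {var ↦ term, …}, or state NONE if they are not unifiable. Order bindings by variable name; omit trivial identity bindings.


NONE (not unifiable)

head clash or occurs-check failure — not unifiable


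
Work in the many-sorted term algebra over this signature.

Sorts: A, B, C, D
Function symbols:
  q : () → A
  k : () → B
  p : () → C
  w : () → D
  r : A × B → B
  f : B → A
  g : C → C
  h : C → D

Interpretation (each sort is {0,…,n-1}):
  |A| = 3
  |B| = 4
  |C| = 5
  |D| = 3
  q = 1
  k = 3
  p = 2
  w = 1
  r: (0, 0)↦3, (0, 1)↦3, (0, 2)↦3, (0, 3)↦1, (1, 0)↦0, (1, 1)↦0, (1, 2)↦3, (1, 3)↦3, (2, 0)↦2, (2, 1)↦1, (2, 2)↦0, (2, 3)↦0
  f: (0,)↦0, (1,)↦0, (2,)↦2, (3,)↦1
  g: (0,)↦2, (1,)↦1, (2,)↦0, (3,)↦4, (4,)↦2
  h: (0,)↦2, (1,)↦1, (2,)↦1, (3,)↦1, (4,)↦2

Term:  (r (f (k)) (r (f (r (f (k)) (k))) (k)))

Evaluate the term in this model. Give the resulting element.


value = 3

  k = 3
  (f (k)) = f(3,) = 1
  k = 3
  (f (k)) = f(3,) = 1
  k = 3
  (r (f (k)) (k)) = r(1, 3) = 3
  (f (r (f (k)) (k))) = f(3,) = 1
  k = 3
  (r (f (r (f (k)) (k))) (k)) = r(1, 3) = 3
  (r (f (k)) (r (f (r (f (k)) (k))) (k))) = r(1, 3) = 3


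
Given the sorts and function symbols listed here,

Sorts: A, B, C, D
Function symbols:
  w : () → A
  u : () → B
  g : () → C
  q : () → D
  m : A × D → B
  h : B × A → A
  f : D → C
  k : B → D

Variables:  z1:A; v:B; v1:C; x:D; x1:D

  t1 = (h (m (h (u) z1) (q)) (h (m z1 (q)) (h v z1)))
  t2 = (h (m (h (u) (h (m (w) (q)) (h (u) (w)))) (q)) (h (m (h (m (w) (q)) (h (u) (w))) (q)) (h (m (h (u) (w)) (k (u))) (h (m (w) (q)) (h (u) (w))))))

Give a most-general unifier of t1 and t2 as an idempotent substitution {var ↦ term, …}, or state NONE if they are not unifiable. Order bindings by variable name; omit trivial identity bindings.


{v ↦ (m (h (u) (w)) (k (u))), z1 ↦ (h (m (w) (q)) (h (u) (w)))}


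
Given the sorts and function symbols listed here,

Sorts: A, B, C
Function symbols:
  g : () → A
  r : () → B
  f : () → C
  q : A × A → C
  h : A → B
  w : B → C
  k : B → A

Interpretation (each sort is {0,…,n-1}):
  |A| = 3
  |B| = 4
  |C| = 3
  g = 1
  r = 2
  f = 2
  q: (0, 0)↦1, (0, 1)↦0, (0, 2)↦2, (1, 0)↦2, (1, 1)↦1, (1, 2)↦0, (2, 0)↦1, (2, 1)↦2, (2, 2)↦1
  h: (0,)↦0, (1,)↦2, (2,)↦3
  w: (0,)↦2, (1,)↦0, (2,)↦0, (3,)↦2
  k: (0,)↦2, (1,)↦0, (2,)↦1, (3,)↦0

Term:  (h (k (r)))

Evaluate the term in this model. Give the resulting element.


  r = 2
  (k (r)) = k(2,) = 1
  (h (k (r))) = h(1,) = 2

value = 2


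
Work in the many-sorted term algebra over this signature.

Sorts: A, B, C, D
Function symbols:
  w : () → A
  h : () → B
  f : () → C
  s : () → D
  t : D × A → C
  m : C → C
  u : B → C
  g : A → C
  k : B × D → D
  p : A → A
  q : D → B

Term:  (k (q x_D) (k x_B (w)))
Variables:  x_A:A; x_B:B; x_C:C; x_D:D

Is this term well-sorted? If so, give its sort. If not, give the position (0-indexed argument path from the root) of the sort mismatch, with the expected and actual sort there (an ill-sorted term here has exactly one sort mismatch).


    x_D : D
  (q x_D) : B
    x_B : B
    (w) : A
  (k x_B (w)) : ✗ arg 1 at [1, 1] has sort A, expected D

ill-sorted at position [1, 1]: expected D, got A


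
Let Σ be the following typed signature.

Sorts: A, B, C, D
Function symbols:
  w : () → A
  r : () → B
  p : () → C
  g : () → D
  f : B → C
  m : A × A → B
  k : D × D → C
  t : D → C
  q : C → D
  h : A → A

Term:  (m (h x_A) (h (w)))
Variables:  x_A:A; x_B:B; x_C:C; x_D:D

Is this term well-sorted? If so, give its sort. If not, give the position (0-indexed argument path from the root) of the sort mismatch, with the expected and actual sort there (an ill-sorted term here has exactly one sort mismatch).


well-sorted; sort = B

    x_A : A
  (h x_A) : A
    (w) : A
  (h (w)) : A
(m (h x_A) (h (w))) : B


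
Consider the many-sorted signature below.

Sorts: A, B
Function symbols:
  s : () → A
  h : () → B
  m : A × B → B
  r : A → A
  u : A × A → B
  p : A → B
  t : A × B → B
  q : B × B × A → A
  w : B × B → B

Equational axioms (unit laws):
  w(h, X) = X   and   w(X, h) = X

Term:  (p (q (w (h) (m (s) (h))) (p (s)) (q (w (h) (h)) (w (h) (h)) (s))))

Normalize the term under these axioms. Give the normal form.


normal form = (p (q (m (s) (h)) (p (s)) (q (h) (h) (s))))

1. (p (q (w (h) (m (s) (h))) (p (s)) (q (w (h) (h)) (w (h) (h)) (s))))  →  (p (q (m (s) (h)) (p (s)) (q (w (h) (h)) (w (h) (h)) (s))))
2. (p (q (m (s) (h)) (p (s)) (q (w (h) (h)) (w (h) (h)) (s))))  →  (p (q (m (s) (h)) (p (s)) (q (h) (w (h) (h)) (s))))
3. (p (q (m (s) (h)) (p (s)) (q (h) (w (h) (h)) (s))))  →  (p (q (m (s) (h)) (p (s)) (q (h) (h) (s))))


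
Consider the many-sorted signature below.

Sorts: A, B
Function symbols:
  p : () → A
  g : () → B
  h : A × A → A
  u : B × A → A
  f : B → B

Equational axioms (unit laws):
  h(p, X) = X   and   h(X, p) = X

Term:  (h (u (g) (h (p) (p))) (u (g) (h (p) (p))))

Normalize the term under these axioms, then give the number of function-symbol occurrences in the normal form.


size = 7

1. (h (u (g) (h (p) (p))) (u (g) (h (p) (p))))  →  (h (u (g) (p)) (u (g) (h (p) (p))))
2. (h (u (g) (p)) (u (g) (h (p) (p))))  →  (h (u (g) (p)) (u (g) (p)))
normal form: (h (u (g) (p)) (u (g) (p)))


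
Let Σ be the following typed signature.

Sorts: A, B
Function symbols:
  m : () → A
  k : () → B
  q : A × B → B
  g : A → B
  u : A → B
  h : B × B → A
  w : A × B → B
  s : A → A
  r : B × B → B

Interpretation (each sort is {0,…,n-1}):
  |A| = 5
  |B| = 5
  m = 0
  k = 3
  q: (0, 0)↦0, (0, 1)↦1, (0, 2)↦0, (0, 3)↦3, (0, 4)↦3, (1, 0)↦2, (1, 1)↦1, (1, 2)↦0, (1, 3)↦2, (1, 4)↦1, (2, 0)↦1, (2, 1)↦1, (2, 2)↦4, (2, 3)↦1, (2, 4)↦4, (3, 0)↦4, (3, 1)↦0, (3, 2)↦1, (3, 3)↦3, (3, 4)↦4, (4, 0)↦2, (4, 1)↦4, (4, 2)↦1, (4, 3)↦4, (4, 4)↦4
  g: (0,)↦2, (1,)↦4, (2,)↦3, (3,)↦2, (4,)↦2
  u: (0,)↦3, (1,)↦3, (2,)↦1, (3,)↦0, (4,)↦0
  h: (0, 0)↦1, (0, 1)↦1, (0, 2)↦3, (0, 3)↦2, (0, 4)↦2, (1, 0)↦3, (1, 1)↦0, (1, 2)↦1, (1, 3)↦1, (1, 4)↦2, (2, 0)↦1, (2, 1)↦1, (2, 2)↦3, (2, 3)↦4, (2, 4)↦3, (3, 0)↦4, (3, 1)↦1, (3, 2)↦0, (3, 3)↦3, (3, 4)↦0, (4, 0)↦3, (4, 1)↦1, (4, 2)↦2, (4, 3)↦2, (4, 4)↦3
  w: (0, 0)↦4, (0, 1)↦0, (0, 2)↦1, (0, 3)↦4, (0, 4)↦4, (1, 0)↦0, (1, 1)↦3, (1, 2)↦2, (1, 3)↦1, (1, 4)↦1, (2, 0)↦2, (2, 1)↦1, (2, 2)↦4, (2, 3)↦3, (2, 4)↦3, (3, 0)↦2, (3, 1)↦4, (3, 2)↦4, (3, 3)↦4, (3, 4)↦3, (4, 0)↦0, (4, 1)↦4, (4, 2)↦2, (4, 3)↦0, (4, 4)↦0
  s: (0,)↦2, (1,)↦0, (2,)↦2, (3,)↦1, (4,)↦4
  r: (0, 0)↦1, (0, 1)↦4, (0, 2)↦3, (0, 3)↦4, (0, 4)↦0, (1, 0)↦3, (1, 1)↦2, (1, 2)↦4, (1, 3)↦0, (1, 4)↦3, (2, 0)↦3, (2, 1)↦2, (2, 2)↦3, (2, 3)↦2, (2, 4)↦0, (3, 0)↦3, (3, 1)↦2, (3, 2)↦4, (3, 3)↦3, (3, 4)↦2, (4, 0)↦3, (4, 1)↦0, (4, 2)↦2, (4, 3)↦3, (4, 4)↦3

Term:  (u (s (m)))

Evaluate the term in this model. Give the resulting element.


value = 1

  m = 0
  (s (m)) = s(0,) = 2
  (u (s (m))) = u(2,) = 1
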